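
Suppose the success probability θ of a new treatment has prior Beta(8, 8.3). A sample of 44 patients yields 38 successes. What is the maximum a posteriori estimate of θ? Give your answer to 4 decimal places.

Prior: Beta(8, 8.3).
Data: 38 successes in 44 trials. The binomial likelihood contributes θ^38(1−θ)^6, so the posterior is Beta(8+38, 8.3+6) = Beta(46, 14.3).
For Beta(a, b) with a, b > 1 the mode is (a−1)/(a+b−2) = 45/58.3 ≈ 0.7719.

θ̂_MAP = 0.7719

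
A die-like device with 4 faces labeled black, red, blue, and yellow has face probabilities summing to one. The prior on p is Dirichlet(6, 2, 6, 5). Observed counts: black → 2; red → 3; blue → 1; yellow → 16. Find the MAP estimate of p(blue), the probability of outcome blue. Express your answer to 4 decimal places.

The posterior is Dirichlet(αᵢ + nᵢ) = Dirichlet(8, 5, 7, 21).
For a Dirichlet(a₁,…,a_K) with all aᵢ > 1, the mode has j-th component (aⱼ − 1)/(Σaᵢ − K).
Here Σaᵢ = 41 and K = 4, so p(blue) = (7 − 1)/(41 − 4) = 6/37 ≈ 0.1622.

MAP estimate of p(blue) = 0.1622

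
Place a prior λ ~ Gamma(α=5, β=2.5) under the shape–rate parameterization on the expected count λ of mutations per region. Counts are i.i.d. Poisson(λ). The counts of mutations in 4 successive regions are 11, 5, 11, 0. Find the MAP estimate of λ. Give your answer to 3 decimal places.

λ̂_MAP = 4.769

Σxᵢ = 11+5+11+0 = 27, with n = 4.
Posterior ∝ λ^4e^(−2.5λ) · λ^27e^(−4λ) = λ^31e^(−6.5λ), i.e. Gamma(shape=32, rate=6.5).
The mode of a Gamma(a, b) with a ≥ 1 (shape–rate) is (a−1)/b = 31/6.5 ≈ 4.769.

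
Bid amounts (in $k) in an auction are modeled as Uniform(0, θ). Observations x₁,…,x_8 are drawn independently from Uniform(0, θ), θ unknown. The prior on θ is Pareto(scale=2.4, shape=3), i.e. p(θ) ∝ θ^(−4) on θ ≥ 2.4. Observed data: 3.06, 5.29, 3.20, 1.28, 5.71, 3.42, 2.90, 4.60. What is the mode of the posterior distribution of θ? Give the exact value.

θ̂_MAP = 5.71

The Uniform(0, θ) likelihood is θ^(−n) for θ ≥ max(xᵢ), zero otherwise. Here max(xᵢ) = 5.71.
Posterior ∝ θ^(−4) · θ^(−8) = θ^(−12) on θ ≥ max(2.4, 5.71) = 5.71.
This density is strictly decreasing in θ, so the posterior mode lies at the lower boundary of the support.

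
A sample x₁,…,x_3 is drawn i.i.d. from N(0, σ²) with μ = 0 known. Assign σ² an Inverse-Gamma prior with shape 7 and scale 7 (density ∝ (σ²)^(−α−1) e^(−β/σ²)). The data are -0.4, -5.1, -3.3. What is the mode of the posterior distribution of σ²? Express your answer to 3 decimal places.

σ̂²_MAP = 2.687

Sum of squared deviations about the known mean: SS = (-0.4−0)² + (-5.1−0)² + (-3.3−0)² = 37.06.
The Normal likelihood contributes (σ²)^(−n/2) exp(−SS/(2σ²)), so the posterior is Inverse-Gamma(α + n/2, β + SS/2) = Inverse-Gamma(8.5, 25.53).
The mode of Inverse-Gamma(a, b) is b/(a+1) = 25.53/9.5 ≈ 2.687.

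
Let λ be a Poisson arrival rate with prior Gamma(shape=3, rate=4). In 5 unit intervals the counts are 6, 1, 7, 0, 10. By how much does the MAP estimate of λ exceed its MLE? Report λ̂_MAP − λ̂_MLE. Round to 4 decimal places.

MAP − MLE = -1.9111

Σxᵢ = 24. Posterior is Gamma(27, 9); MAP = (27−1)/9 = 26/9 ≈ 2.88889.
MLE = x̄ = 24/5 ≈ 4.80000.
Difference = 26/9 − 24/5 = -86/45 ≈ -1.9111.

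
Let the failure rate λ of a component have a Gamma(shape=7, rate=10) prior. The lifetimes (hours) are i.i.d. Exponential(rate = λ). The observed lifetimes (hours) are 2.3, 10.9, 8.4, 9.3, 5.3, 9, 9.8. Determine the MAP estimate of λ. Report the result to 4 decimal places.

The Exponential(rate=λ) likelihood is ∝ λ^n e^(−λΣtᵢ). Here n = 7 and Σtᵢ = 2.3 + 10.9 + 8.4 + 9.3 + 5.3 + 9 + 9.8 = 55.
Posterior ∝ λ^6e^(−10λ) · λ^7e^(−55λ) = λ^13e^(−65λ), i.e. Gamma(14, 65).
Mode = (a−1)/b = 13/65 ≈ 0.2000.

λ̂_MAP = 0.2000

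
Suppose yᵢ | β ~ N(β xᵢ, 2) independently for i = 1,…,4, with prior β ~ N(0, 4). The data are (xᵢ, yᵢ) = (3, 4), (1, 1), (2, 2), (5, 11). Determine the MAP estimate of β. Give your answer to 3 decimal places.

log p(β | y) = −Σ(yᵢ − βxᵢ)²/(2·2) − β²/(2·4) + const.
Setting the derivative to zero: Σxᵢ(yᵢ − βxᵢ)/2 − β/4 = 0, so β = Σxᵢyᵢ / (Σxᵢ² + σ²/τ²).
Σxᵢyᵢ = 3·4 + 1·1 + 2·2 + 5·11 = 72; Σxᵢ² = 39; σ²/τ² = 0.5.
β̂_MAP = 72 / (39 + 0.5) = 72/39.5 ≈ 1.823.

β̂_MAP = 1.823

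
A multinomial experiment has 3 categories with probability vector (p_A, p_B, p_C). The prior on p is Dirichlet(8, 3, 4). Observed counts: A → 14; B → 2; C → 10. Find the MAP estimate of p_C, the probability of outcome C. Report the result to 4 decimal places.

The posterior is Dirichlet(αᵢ + nᵢ) = Dirichlet(22, 5, 14).
For a Dirichlet(a₁,…,a_K) with all aᵢ > 1, the mode has j-th component (aⱼ − 1)/(Σaᵢ − K).
Here Σaᵢ = 41 and K = 3, so p_C = (14 − 1)/(41 − 3) = 13/38 ≈ 0.3421.

MAP estimate of p_C = 0.3421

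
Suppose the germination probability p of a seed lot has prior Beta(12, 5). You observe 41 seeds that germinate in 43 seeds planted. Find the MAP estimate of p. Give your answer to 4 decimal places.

Prior: Beta(12, 5).
Data: 41 successes in 43 trials. The binomial likelihood contributes p^41(1−p)^2, so the posterior is Beta(12+41, 5+2) = Beta(53, 7).
For Beta(a, b) with a, b > 1 the mode is (a−1)/(a+b−2) = 52/58 ≈ 0.8966.

p̂_MAP = 0.8966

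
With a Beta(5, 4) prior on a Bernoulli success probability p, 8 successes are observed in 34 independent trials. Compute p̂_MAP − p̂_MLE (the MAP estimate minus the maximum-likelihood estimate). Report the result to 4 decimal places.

MAP − MLE = 0.0574

Posterior is Beta(13, 30); MAP = (13−1)/(43−2) = 12/41 ≈ 0.29268.
MLE ignores the prior: p̂_MLE = k/n = 8/34 ≈ 0.23529.
Difference = 12/41 − 8/34 = 40/697 ≈ 0.0574.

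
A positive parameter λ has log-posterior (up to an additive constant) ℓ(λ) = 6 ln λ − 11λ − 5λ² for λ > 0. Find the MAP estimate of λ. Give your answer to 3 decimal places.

ℓ'(λ) = 6/λ − 11 − 10λ. Setting this to zero and multiplying by λ: 10λ² + 11λ − 6 = 0.
λ = (−11 + √(11² + 4·10·6)) / (2·10) = (−11 + √361) / 20 = (−11 + 19)/20 = 2/5.
ℓ''(λ) = −6/λ² − 10 < 0, confirming a maximum.

λ̂_MAP = 0.400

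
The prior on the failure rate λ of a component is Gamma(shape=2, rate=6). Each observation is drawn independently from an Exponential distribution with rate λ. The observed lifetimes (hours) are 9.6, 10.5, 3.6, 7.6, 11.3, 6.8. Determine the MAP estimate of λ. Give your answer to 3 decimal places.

The Exponential(rate=λ) likelihood is ∝ λ^n e^(−λΣtᵢ). Here n = 6 and Σtᵢ = 9.6 + 10.5 + 3.6 + 7.6 + 11.3 + 6.8 = 49.4.
Posterior ∝ λe^(−6λ) · λ^6e^(−49.4λ) = λ^7e^(−55.4λ), i.e. Gamma(8, 55.4).
Mode = (a−1)/b = 7/55.4 ≈ 0.126.

λ̂_MAP = 0.126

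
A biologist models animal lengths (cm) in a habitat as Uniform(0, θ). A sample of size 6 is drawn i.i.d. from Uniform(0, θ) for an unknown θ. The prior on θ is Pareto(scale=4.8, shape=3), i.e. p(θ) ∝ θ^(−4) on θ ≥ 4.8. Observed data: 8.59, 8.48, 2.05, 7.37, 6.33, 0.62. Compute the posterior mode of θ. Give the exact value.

θ̂_MAP = 8.59

The Uniform(0, θ) likelihood is θ^(−n) for θ ≥ max(xᵢ), zero otherwise. Here max(xᵢ) = 8.59.
Posterior ∝ θ^(−4) · θ^(−6) = θ^(−10) on θ ≥ max(4.8, 8.59) = 8.59.
This density is strictly decreasing in θ, so the posterior mode lies at the lower boundary of the support.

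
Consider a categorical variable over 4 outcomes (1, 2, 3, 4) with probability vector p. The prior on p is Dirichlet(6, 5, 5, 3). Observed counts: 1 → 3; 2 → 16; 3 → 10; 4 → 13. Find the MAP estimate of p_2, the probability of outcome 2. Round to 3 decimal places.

The posterior is Dirichlet(αᵢ + nᵢ) = Dirichlet(9, 21, 15, 16).
For a Dirichlet(a₁,…,a_K) with all aᵢ > 1, the mode has j-th component (aⱼ − 1)/(Σaᵢ − K).
Here Σaᵢ = 61 and K = 4, so p_2 = (21 − 1)/(61 − 4) = 20/57 ≈ 0.351.

MAP estimate: 0.351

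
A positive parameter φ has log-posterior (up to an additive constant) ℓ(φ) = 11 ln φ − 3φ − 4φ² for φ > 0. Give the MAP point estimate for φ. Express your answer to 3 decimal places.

ℓ'(φ) = 11/φ − 3 − 8φ. Setting this to zero and multiplying by φ: 8φ² + 3φ − 11 = 0.
φ = (−3 + √(3² + 4·8·11)) / (2·8) = (−3 + √361) / 16 = (−3 + 19)/16 = 1.
ℓ''(φ) = −11/φ² − 8 < 0, confirming a maximum.

φ̂_MAP = 1.000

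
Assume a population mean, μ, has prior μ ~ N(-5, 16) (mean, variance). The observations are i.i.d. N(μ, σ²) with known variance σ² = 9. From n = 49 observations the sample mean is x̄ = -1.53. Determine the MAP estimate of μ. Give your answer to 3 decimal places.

n = 49, x̄ = -1.53.
For a Normal prior and Normal likelihood with known variance, the posterior is Normal; its mode equals its mean, the precision-weighted average.
Prior precision 1/σ₀² = 1/16 = 0.0625; data precision n/σ² = 49/9.
μ̂ = (0.0625·(-5) + (49/9)·(-1.53)) / (0.0625 + 49/9) = (-8.6425)/(793/144) = -31113/19825 ≈ -1.569.

μ̂_MAP = -1.569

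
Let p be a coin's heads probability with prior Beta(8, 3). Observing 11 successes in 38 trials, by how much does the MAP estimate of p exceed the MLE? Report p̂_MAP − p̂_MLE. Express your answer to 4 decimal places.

MAP − MLE = 0.0935

Posterior is Beta(19, 30); MAP = (19−1)/(49−2) = 18/47 ≈ 0.38298.
MLE ignores the prior: p̂_MLE = k/n = 11/38 ≈ 0.28947.
Difference = 18/47 − 11/38 = 167/1786 ≈ 0.0935.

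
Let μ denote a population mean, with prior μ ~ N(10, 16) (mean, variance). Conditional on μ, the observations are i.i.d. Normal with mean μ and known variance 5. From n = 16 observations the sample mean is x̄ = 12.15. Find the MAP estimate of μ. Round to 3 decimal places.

n = 16, x̄ = 12.15.
For a Normal prior and Normal likelihood with known variance, the posterior is Normal; its mode equals its mean, the precision-weighted average.
Prior precision 1/σ₀² = 1/16 = 0.0625; data precision n/σ² = 16/5 = 3.2.
μ̂ = (0.0625·10 + 3.2·12.15) / (0.0625 + 3.2) = 39.505/3.2625 = 15802/1305 ≈ 12.109.

μ̂_MAP = 12.109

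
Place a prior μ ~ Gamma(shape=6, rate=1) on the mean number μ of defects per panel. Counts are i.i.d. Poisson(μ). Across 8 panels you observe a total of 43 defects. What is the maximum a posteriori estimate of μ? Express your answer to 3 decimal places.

Σxᵢ = 43, n = 8.
Posterior ∝ μ^5e^(−1μ) · μ^43e^(−8μ) = μ^48e^(−9μ), i.e. Gamma(shape=49, rate=9).
The mode of a Gamma(a, b) with a ≥ 1 (shape–rate) is (a−1)/b = 48/9 ≈ 5.333.

μ̂_MAP = 5.333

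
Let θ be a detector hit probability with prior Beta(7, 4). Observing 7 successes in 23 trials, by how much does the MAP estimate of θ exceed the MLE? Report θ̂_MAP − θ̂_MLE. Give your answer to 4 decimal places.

MAP − MLE = 0.1019

Posterior is Beta(14, 20); MAP = (14−1)/(34−2) = 13/32 ≈ 0.40625.
MLE ignores the prior: θ̂_MLE = k/n = 7/23 ≈ 0.30435.
Difference = 13/32 − 7/23 = 75/736 ≈ 0.1019.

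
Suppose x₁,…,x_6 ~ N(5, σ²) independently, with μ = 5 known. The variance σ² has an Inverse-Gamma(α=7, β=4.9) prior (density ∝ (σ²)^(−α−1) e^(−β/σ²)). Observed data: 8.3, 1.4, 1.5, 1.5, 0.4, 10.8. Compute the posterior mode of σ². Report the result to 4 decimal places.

σ̂²_MAP = 5.1341

Sum of squared deviations about the known mean: SS = (8.3−5)² + (1.4−5)² + (1.5−5)² + (1.5−5)² + (0.4−5)² + (10.8−5)² = 103.15.
The Normal likelihood contributes (σ²)^(−n/2) exp(−SS/(2σ²)), so the posterior is Inverse-Gamma(α + n/2, β + SS/2) = Inverse-Gamma(10, 56.475).
The mode of Inverse-Gamma(a, b) is b/(a+1) = 56.475/11 ≈ 5.1341.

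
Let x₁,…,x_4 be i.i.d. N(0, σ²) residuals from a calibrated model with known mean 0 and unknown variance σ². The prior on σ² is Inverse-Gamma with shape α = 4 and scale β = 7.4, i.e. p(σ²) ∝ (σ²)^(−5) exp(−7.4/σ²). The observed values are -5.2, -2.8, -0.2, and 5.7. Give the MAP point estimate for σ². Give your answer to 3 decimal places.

Sum of squared deviations about the known mean: SS = (-5.2−0)² + (-2.8−0)² + (-0.2−0)² + (5.7−0)² = 67.41.
The Normal likelihood contributes (σ²)^(−n/2) exp(−SS/(2σ²)), so the posterior is Inverse-Gamma(α + n/2, β + SS/2) = Inverse-Gamma(6, 41.105).
The mode of Inverse-Gamma(a, b) is b/(a+1) = 41.105/7 ≈ 5.872.

σ̂²_MAP = 5.872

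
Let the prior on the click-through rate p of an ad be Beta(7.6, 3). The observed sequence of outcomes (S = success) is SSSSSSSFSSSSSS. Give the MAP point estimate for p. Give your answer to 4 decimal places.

Prior: Beta(7.6, 3).
Data: 13 successes in 14 trials (from the sequence). The binomial likelihood contributes p^13(1−p)^1, so the posterior is Beta(7.6+13, 3+1) = Beta(20.6, 4).
For Beta(a, b) with a, b > 1 the mode is (a−1)/(a+b−2) = 19.6/22.6 ≈ 0.8673.

p̂_MAP = 0.8673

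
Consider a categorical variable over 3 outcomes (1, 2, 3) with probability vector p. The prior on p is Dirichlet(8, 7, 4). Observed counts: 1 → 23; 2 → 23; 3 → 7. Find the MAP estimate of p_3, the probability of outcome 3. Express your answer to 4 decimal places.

The posterior is Dirichlet(αᵢ + nᵢ) = Dirichlet(31, 30, 11).
For a Dirichlet(a₁,…,a_K) with all aᵢ > 1, the mode has j-th component (aⱼ − 1)/(Σaᵢ − K).
Here Σaᵢ = 72 and K = 3, so p_3 = (11 − 1)/(72 − 3) = 10/69 ≈ 0.1449.

MAP estimate: 0.1449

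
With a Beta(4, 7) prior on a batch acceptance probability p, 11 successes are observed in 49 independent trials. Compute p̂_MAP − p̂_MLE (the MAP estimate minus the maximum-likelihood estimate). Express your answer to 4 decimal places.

Posterior is Beta(15, 45); MAP = (15−1)/(60−2) = 14/58 ≈ 0.24138.
MLE ignores the prior: p̂_MLE = k/n = 11/49 ≈ 0.22449.
Difference = 14/58 − 11/49 = 24/1421 ≈ 0.0169.

MAP − MLE = 0.0169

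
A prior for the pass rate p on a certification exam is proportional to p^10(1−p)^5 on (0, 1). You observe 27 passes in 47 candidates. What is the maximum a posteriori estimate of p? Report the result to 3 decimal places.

p̂_MAP = 0.597

The prior density ∝ p^10(1−p)^5 is the kernel of Beta(11, 6).
Data: 27 successes in 47 trials. The binomial likelihood contributes p^27(1−p)^20, so the posterior is Beta(11+27, 6+20) = Beta(38, 26).
For Beta(a, b) with a, b > 1 the mode is (a−1)/(a+b−2) = 37/62 ≈ 0.597.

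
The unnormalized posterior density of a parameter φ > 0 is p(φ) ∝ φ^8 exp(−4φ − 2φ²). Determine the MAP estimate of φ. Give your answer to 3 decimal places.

φ̂_MAP = 1.000

ℓ'(φ) = 8/φ − 4 − 4φ. Setting this to zero and multiplying by φ: 4φ² + 4φ − 8 = 0.
φ = (−4 + √(4² + 4·4·8)) / (2·4) = (−4 + √144) / 8 = (−4 + 12)/8 = 1.
ℓ''(φ) = −8/φ² − 4 < 0, confirming a maximum.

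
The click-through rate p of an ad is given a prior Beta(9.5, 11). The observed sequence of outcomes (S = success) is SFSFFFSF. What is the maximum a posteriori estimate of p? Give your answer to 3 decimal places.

Prior: Beta(9.5, 11).
Data: 3 successes in 8 trials (from the sequence). The binomial likelihood contributes p^3(1−p)^5, so the posterior is Beta(9.5+3, 11+5) = Beta(12.5, 16).
For Beta(a, b) with a, b > 1 the mode is (a−1)/(a+b−2) = 11.5/26.5 ≈ 0.434.

p̂_MAP = 0.434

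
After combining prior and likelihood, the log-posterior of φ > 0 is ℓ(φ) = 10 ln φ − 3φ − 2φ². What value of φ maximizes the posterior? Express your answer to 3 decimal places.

ℓ'(φ) = 10/φ − 3 − 4φ. Setting this to zero and multiplying by φ: 4φ² + 3φ − 10 = 0.
φ = (−3 + √(3² + 4·4·10)) / (2·4) = (−3 + √169) / 8 = (−3 + 13)/8 = 5/4.
ℓ''(φ) = −10/φ² − 4 < 0, confirming a maximum.

φ̂_MAP = 1.250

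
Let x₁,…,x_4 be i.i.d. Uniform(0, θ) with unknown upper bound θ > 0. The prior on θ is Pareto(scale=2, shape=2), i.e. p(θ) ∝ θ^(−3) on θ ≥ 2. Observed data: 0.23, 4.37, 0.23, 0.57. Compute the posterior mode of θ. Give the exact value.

The Uniform(0, θ) likelihood is θ^(−n) for θ ≥ max(xᵢ), zero otherwise. Here max(xᵢ) = 4.37.
Posterior ∝ θ^(−3) · θ^(−4) = θ^(−7) on θ ≥ max(2, 4.37) = 4.37.
This density is strictly decreasing in θ, so the posterior mode lies at the lower boundary of the support.

θ̂_MAP = 4.37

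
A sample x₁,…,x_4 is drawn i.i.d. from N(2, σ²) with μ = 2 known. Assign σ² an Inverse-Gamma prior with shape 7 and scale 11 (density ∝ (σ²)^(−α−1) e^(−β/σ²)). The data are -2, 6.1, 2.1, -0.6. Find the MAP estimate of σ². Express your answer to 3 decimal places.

σ̂²_MAP = 3.079

Sum of squared deviations about the known mean: SS = (-2−2)² + (6.1−2)² + (2.1−2)² + (-0.6−2)² = 39.58.
The Normal likelihood contributes (σ²)^(−n/2) exp(−SS/(2σ²)), so the posterior is Inverse-Gamma(α + n/2, β + SS/2) = Inverse-Gamma(9, 30.79).
The mode of Inverse-Gamma(a, b) is b/(a+1) = 30.79/10 ≈ 3.079.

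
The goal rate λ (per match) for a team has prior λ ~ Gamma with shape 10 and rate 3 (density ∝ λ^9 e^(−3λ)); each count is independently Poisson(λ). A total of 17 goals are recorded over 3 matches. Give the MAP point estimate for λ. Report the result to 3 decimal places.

Σxᵢ = 17, n = 3.
Posterior ∝ λ^9e^(−3λ) · λ^17e^(−3λ) = λ^26e^(−6λ), i.e. Gamma(shape=27, rate=6).
The mode of a Gamma(a, b) with a ≥ 1 (shape–rate) is (a−1)/b = 26/6 ≈ 4.333.

λ̂_MAP = 4.333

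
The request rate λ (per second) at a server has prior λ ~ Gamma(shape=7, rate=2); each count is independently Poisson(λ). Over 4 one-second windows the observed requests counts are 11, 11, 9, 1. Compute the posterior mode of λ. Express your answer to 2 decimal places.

Σxᵢ = 11+11+9+1 = 32, with n = 4.
Posterior ∝ λ^6e^(−2λ) · λ^32e^(−4λ) = λ^38e^(−6λ), i.e. Gamma(shape=39, rate=6).
The mode of a Gamma(a, b) with a ≥ 1 (shape–rate) is (a−1)/b = 38/6 ≈ 6.33.

λ̂_MAP = 6.33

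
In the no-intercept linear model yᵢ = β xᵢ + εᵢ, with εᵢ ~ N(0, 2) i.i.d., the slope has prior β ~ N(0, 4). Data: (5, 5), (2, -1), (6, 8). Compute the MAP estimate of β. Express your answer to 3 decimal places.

log p(β | y) = −Σ(yᵢ − βxᵢ)²/(2·2) − β²/(2·4) + const.
Setting the derivative to zero: Σxᵢ(yᵢ − βxᵢ)/2 − β/4 = 0, so β = Σxᵢyᵢ / (Σxᵢ² + σ²/τ²).
Σxᵢyᵢ = 5·5 + 2·(-1) + 6·8 = 71; Σxᵢ² = 65; σ²/τ² = 0.5.
β̂_MAP = 71 / (65 + 0.5) = 71/65.5 ≈ 1.084.

β̂_MAP = 1.084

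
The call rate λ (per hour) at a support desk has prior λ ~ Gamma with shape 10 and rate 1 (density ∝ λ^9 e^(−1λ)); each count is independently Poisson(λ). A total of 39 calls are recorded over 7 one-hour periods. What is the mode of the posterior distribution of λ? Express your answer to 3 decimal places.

λ̂_MAP = 6.000

Σxᵢ = 39, n = 7.
Posterior ∝ λ^9e^(−1λ) · λ^39e^(−7λ) = λ^48e^(−8λ), i.e. Gamma(shape=49, rate=8).
The mode of a Gamma(a, b) with a ≥ 1 (shape–rate) is (a−1)/b = 48/8 ≈ 6.000.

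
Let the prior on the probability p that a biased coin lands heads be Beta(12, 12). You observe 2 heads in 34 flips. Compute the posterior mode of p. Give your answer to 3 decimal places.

p̂_MAP = 0.232

Prior: Beta(12, 12).
Data: 2 successes in 34 trials. The binomial likelihood contributes p^2(1−p)^32, so the posterior is Beta(12+2, 12+32) = Beta(14, 44).
For Beta(a, b) with a, b > 1 the mode is (a−1)/(a+b−2) = 13/56 ≈ 0.232.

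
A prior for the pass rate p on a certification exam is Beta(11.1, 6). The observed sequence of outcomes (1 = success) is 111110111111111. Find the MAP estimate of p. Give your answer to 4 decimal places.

p̂_MAP = 0.8007

Prior: Beta(11.1, 6).
Data: 14 successes in 15 trials (from the sequence). The binomial likelihood contributes p^14(1−p)^1, so the posterior is Beta(11.1+14, 6+1) = Beta(25.1, 7).
For Beta(a, b) with a, b > 1 the mode is (a−1)/(a+b−2) = 24.1/30.1 ≈ 0.8007.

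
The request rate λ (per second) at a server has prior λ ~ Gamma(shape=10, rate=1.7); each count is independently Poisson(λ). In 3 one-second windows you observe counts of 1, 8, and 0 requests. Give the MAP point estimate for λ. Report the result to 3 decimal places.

λ̂_MAP = 3.830

Σxᵢ = 1+8+0 = 9, with n = 3.
Posterior ∝ λ^9e^(−1.7λ) · λ^9e^(−3λ) = λ^18e^(−4.7λ), i.e. Gamma(shape=19, rate=4.7).
The mode of a Gamma(a, b) with a ≥ 1 (shape–rate) is (a−1)/b = 18/4.7 ≈ 3.830.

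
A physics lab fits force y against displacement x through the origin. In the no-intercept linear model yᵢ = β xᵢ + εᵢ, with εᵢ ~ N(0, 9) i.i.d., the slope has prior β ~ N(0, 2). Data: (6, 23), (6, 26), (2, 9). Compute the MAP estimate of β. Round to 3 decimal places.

β̂_MAP = 3.876

log p(β | y) = −Σ(yᵢ − βxᵢ)²/(2·9) − β²/(2·2) + const.
Setting the derivative to zero: Σxᵢ(yᵢ − βxᵢ)/9 − β/2 = 0, so β = Σxᵢyᵢ / (Σxᵢ² + σ²/τ²).
Σxᵢyᵢ = 6·23 + 6·26 + 2·9 = 312; Σxᵢ² = 76; σ²/τ² = 4.5.
β̂_MAP = 312 / (76 + 4.5) = 312/80.5 ≈ 3.876.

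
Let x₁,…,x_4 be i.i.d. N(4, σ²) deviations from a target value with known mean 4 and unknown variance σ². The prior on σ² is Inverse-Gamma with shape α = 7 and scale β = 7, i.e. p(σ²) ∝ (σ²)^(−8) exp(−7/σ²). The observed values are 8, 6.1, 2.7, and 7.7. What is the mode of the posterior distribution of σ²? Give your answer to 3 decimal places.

σ̂²_MAP = 2.490

Sum of squared deviations about the known mean: SS = (8−4)² + (6.1−4)² + (2.7−4)² + (7.7−4)² = 35.79.
The Normal likelihood contributes (σ²)^(−n/2) exp(−SS/(2σ²)), so the posterior is Inverse-Gamma(α + n/2, β + SS/2) = Inverse-Gamma(9, 24.895).
The mode of Inverse-Gamma(a, b) is b/(a+1) = 24.895/10 ≈ 2.490.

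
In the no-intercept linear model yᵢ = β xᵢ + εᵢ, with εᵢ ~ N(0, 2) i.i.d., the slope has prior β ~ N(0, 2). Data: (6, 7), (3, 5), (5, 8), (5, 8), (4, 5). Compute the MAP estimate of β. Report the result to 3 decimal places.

β̂_MAP = 1.402

log p(β | y) = −Σ(yᵢ − βxᵢ)²/(2·2) − β²/(2·2) + const.
Setting the derivative to zero: Σxᵢ(yᵢ − βxᵢ)/2 − β/2 = 0, so β = Σxᵢyᵢ / (Σxᵢ² + σ²/τ²).
Σxᵢyᵢ = 6·7 + 3·5 + 5·8 + 5·8 + 4·5 = 157; Σxᵢ² = 111; σ²/τ² = 1.
β̂_MAP = 157 / (111 + 1) = 157/112 ≈ 1.402.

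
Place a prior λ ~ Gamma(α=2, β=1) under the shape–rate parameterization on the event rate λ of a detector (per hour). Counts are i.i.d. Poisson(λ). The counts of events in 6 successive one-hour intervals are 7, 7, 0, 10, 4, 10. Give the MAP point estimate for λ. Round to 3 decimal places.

λ̂_MAP = 5.571

Σxᵢ = 7+7+0+10+4+10 = 38, with n = 6.
Posterior ∝ λe^(−1λ) · λ^38e^(−6λ) = λ^39e^(−7λ), i.e. Gamma(shape=40, rate=7).
The mode of a Gamma(a, b) with a ≥ 1 (shape–rate) is (a−1)/b = 39/7 ≈ 5.571.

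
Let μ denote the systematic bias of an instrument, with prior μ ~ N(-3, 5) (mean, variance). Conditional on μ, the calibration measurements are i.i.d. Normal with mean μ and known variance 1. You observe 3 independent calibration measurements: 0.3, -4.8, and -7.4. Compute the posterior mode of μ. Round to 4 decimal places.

n = 3; x̄ = (0.3 + (-4.8) + (-7.4))/3 = -11.9/3 = -119/30 ≈ -3.9667.
For a Normal prior and Normal likelihood with known variance, the posterior is Normal; its mode equals its mean, the precision-weighted average.
Prior precision 1/σ₀² = 1/5 = 0.2; data precision n/σ² = 3/1 = 3.
μ̂ = (0.2·(-3) + 3·(-119/30)) / (0.2 + 3) = (-12.5)/3.2 = -3.90625 ≈ -3.9063.

μ̂_MAP = -3.9063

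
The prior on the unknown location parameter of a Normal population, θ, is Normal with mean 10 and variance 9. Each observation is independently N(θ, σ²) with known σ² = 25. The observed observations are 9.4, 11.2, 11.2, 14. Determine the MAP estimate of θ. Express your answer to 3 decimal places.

θ̂_MAP = 10.856

n = 4; x̄ = (9.4 + 11.2 + 11.2 + 14)/4 = 45.8/4 = 11.45.
For a Normal prior and Normal likelihood with known variance, the posterior is Normal; its mode equals its mean, the precision-weighted average.
Prior precision 1/σ₀² = 1/9; data precision n/σ² = 4/25 = 0.16.
θ̂ = ((1/9)·10 + 0.16·11.45) / (1/9 + 0.16) = (3311/1125)/(61/225) = 3311/305 ≈ 10.856.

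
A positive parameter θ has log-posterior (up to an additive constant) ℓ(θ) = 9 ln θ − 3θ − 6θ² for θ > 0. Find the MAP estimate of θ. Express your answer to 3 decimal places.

ℓ'(θ) = 9/θ − 3 − 12θ. Setting this to zero and multiplying by θ: 12θ² + 3θ − 9 = 0.
θ = (−3 + √(3² + 4·12·9)) / (2·12) = (−3 + √441) / 24 = (−3 + 21)/24 = 3/4.
ℓ''(θ) = −9/θ² − 12 < 0, confirming a maximum.

θ̂_MAP = 0.750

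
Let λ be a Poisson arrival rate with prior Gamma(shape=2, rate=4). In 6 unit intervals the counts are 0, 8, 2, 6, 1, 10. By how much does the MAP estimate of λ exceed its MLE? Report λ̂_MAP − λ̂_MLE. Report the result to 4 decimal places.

Σxᵢ = 27. Posterior is Gamma(29, 10); MAP = (29−1)/10 = 28/10 ≈ 2.80000.
MLE = x̄ = 27/6 ≈ 4.50000.
Difference = 28/10 − 27/6 = -17/10 ≈ -1.7000.

MAP − MLE = -1.7000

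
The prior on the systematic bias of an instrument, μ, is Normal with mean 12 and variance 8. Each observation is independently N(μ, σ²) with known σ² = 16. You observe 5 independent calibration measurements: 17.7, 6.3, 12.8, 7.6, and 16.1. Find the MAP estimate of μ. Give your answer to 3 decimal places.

n = 5; x̄ = (17.7 + 6.3 + 12.8 + 7.6 + 16.1)/5 = 60.5/5 = 12.1.
For a Normal prior and Normal likelihood with known variance, the posterior is Normal; its mode equals its mean, the precision-weighted average.
Prior precision 1/σ₀² = 1/8 = 0.125; data precision n/σ² = 5/16 = 0.3125.
μ̂ = (0.125·12 + 0.3125·12.1) / (0.125 + 0.3125) = 5.28125/0.4375 = 169/14 ≈ 12.071.

μ̂_MAP = 12.071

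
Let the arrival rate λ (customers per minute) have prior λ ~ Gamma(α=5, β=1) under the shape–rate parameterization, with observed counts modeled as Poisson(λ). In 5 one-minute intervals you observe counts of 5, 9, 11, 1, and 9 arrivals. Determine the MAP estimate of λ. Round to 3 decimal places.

Σxᵢ = 5+9+11+1+9 = 35, with n = 5.
Posterior ∝ λ^4e^(−1λ) · λ^35e^(−5λ) = λ^39e^(−6λ), i.e. Gamma(shape=40, rate=6).
The mode of a Gamma(a, b) with a ≥ 1 (shape–rate) is (a−1)/b = 39/6 ≈ 6.500.

λ̂_MAP = 6.500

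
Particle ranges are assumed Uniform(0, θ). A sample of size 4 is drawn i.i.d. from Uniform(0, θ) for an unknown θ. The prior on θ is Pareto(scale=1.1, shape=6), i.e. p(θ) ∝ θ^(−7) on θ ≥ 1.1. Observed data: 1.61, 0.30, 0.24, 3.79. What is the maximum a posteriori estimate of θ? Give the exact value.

The Uniform(0, θ) likelihood is θ^(−n) for θ ≥ max(xᵢ), zero otherwise. Here max(xᵢ) = 3.79.
Posterior ∝ θ^(−7) · θ^(−4) = θ^(−11) on θ ≥ max(1.1, 3.79) = 3.79.
This density is strictly decreasing in θ, so the posterior mode lies at the lower boundary of the support.

θ̂_MAP = 3.79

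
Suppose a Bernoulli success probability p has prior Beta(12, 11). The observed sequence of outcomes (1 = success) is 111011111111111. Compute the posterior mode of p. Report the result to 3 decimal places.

p̂_MAP = 0.694

Prior: Beta(12, 11).
Data: 14 successes in 15 trials (from the sequence). The binomial likelihood contributes p^14(1−p)^1, so the posterior is Beta(12+14, 11+1) = Beta(26, 12).
For Beta(a, b) with a, b > 1 the mode is (a−1)/(a+b−2) = 25/36 ≈ 0.694.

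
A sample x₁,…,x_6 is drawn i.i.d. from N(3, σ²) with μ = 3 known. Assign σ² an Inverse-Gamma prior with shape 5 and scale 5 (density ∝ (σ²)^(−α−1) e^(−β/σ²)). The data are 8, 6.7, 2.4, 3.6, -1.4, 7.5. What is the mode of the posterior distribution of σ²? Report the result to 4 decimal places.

Sum of squared deviations about the known mean: SS = (8−3)² + (6.7−3)² + (2.4−3)² + (3.6−3)² + (-1.4−3)² + (7.5−3)² = 79.02.
The Normal likelihood contributes (σ²)^(−n/2) exp(−SS/(2σ²)), so the posterior is Inverse-Gamma(α + n/2, β + SS/2) = Inverse-Gamma(8, 44.51).
The mode of Inverse-Gamma(a, b) is b/(a+1) = 44.51/9 ≈ 4.9456.

σ̂²_MAP = 4.9456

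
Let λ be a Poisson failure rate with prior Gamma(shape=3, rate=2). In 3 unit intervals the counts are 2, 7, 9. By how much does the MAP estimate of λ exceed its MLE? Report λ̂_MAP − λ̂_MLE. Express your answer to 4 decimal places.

Σxᵢ = 18. Posterior is Gamma(21, 5); MAP = (21−1)/5 = 20/5 ≈ 4.00000.
MLE = x̄ = 18/3 ≈ 6.00000.
Difference = 20/5 − 18/3 = -2 ≈ -2.0000.

MAP − MLE = -2.0000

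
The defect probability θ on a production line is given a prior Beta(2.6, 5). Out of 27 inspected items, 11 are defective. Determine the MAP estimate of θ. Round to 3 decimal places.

Prior: Beta(2.6, 5).
Data: 11 successes in 27 trials. The binomial likelihood contributes θ^11(1−θ)^16, so the posterior is Beta(2.6+11, 5+16) = Beta(13.6, 21).
For Beta(a, b) with a, b > 1 the mode is (a−1)/(a+b−2) = 12.6/32.6 ≈ 0.387.

θ̂_MAP = 0.387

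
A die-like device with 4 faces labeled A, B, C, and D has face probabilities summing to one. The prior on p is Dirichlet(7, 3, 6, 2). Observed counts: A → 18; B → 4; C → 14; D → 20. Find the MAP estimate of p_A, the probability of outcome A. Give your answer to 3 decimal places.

The posterior is Dirichlet(αᵢ + nᵢ) = Dirichlet(25, 7, 20, 22).
For a Dirichlet(a₁,…,a_K) with all aᵢ > 1, the mode has j-th component (aⱼ − 1)/(Σaᵢ − K).
Here Σaᵢ = 74 and K = 4, so p_A = (25 − 1)/(74 − 4) = 24/70 ≈ 0.343.

MAP estimate of p_A = 0.343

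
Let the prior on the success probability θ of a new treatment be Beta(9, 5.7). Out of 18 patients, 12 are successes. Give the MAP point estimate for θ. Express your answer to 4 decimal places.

θ̂_MAP = 0.6515

Prior: Beta(9, 5.7).
Data: 12 successes in 18 trials. The binomial likelihood contributes θ^12(1−θ)^6, so the posterior is Beta(9+12, 5.7+6) = Beta(21, 11.7).
For Beta(a, b) with a, b > 1 the mode is (a−1)/(a+b−2) = 20/30.7 ≈ 0.6515.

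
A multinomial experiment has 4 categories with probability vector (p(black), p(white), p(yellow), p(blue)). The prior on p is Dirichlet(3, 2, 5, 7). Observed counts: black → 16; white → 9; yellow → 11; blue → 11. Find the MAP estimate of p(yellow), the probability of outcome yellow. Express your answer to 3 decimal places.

MAP estimate of p(yellow) = 0.250

The posterior is Dirichlet(αᵢ + nᵢ) = Dirichlet(19, 11, 16, 18).
For a Dirichlet(a₁,…,a_K) with all aᵢ > 1, the mode has j-th component (aⱼ − 1)/(Σaᵢ − K).
Here Σaᵢ = 64 and K = 4, so p(yellow) = (16 − 1)/(64 − 4) = 15/60 ≈ 0.250.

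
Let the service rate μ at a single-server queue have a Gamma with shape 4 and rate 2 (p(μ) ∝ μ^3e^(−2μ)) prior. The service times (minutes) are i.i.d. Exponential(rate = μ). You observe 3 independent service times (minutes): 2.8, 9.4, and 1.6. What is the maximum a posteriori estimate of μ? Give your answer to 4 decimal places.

The Exponential(rate=μ) likelihood is ∝ μ^n e^(−μΣtᵢ). Here n = 3 and Σtᵢ = 2.8 + 9.4 + 1.6 = 13.8.
Posterior ∝ μ^3e^(−2μ) · μ^3e^(−13.8μ) = μ^6e^(−15.8μ), i.e. Gamma(7, 15.8).
Mode = (a−1)/b = 6/15.8 ≈ 0.3797.

μ̂_MAP = 0.3797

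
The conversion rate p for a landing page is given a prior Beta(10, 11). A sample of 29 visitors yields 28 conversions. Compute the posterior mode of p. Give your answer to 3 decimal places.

p̂_MAP = 0.771

Prior: Beta(10, 11).
Data: 28 successes in 29 trials. The binomial likelihood contributes p^28(1−p)^1, so the posterior is Beta(10+28, 11+1) = Beta(38, 12).
For Beta(a, b) with a, b > 1 the mode is (a−1)/(a+b−2) = 37/48 ≈ 0.771.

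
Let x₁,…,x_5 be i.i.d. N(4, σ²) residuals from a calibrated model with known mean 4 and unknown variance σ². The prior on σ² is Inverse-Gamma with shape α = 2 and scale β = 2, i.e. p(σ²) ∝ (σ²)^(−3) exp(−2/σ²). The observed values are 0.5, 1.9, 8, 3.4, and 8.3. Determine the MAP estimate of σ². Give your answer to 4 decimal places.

σ̂²_MAP = 5.0464

Sum of squared deviations about the known mean: SS = (0.5−4)² + (1.9−4)² + (8−4)² + (3.4−4)² + (8.3−4)² = 51.51.
The Normal likelihood contributes (σ²)^(−n/2) exp(−SS/(2σ²)), so the posterior is Inverse-Gamma(α + n/2, β + SS/2) = Inverse-Gamma(4.5, 27.755).
The mode of Inverse-Gamma(a, b) is b/(a+1) = 27.755/5.5 ≈ 5.0464.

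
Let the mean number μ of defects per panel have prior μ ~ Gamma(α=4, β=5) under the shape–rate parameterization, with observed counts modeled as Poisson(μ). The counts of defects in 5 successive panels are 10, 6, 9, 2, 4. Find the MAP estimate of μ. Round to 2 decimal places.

μ̂_MAP = 3.40

Σxᵢ = 10+6+9+2+4 = 31, with n = 5.
Posterior ∝ μ^3e^(−5μ) · μ^31e^(−5μ) = μ^34e^(−10μ), i.e. Gamma(shape=35, rate=10).
The mode of a Gamma(a, b) with a ≥ 1 (shape–rate) is (a−1)/b = 34/10 ≈ 3.40.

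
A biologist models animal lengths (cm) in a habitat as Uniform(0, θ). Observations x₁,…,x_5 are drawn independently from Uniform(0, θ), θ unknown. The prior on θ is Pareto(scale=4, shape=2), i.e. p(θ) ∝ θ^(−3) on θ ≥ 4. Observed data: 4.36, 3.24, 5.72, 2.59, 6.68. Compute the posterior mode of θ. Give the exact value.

θ̂_MAP = 6.68

The Uniform(0, θ) likelihood is θ^(−n) for θ ≥ max(xᵢ), zero otherwise. Here max(xᵢ) = 6.68.
Posterior ∝ θ^(−3) · θ^(−5) = θ^(−8) on θ ≥ max(4, 6.68) = 6.68.
This density is strictly decreasing in θ, so the posterior mode lies at the lower boundary of the support.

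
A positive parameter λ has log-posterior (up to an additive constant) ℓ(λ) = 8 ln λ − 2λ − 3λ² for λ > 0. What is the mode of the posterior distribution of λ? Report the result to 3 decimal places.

ℓ'(λ) = 8/λ − 2 − 6λ. Setting this to zero and multiplying by λ: 6λ² + 2λ − 8 = 0.
λ = (−2 + √(2² + 4·6·8)) / (2·6) = (−2 + √196) / 12 = (−2 + 14)/12 = 1.
ℓ''(λ) = −8/λ² − 6 < 0, confirming a maximum.

λ̂_MAP = 1.000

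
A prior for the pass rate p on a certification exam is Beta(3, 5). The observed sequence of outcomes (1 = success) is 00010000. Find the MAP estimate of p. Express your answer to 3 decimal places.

p̂_MAP = 0.214

Prior: Beta(3, 5).
Data: 1 success in 8 trials (from the sequence). The binomial likelihood contributes p(1−p)^7, so the posterior is Beta(3+1, 5+7) = Beta(4, 12).
For Beta(a, b) with a, b > 1 the mode is (a−1)/(a+b−2) = 3/14 ≈ 0.214.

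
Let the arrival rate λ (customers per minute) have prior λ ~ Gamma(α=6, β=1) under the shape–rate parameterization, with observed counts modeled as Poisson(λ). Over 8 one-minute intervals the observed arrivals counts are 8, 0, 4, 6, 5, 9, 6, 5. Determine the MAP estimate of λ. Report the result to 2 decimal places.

Σxᵢ = 8+0+4+6+5+9+6+5 = 43, with n = 8.
Posterior ∝ λ^5e^(−1λ) · λ^43e^(−8λ) = λ^48e^(−9λ), i.e. Gamma(shape=49, rate=9).
The mode of a Gamma(a, b) with a ≥ 1 (shape–rate) is (a−1)/b = 48/9 ≈ 5.33.

λ̂_MAP = 5.33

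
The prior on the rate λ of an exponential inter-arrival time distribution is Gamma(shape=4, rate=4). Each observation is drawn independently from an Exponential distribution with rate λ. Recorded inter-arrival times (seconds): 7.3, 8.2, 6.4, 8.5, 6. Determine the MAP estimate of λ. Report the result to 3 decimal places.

λ̂_MAP = 0.198

The Exponential(rate=λ) likelihood is ∝ λ^n e^(−λΣtᵢ). Here n = 5 and Σtᵢ = 7.3 + 8.2 + 6.4 + 8.5 + 6 = 36.4.
Posterior ∝ λ^3e^(−4λ) · λ^5e^(−36.4λ) = λ^8e^(−40.4λ), i.e. Gamma(9, 40.4).
Mode = (a−1)/b = 8/40.4 ≈ 0.198.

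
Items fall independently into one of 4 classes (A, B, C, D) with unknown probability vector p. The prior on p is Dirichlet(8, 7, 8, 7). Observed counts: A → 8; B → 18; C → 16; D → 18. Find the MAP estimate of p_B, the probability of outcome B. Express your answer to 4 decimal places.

The posterior is Dirichlet(αᵢ + nᵢ) = Dirichlet(16, 25, 24, 25).
For a Dirichlet(a₁,…,a_K) with all aᵢ > 1, the mode has j-th component (aⱼ − 1)/(Σaᵢ − K).
Here Σaᵢ = 90 and K = 4, so p_B = (25 − 1)/(90 − 4) = 24/86 ≈ 0.2791.

MAP estimate of p_B = 0.2791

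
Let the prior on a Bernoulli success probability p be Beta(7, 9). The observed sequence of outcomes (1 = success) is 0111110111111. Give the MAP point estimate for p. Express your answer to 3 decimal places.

Prior: Beta(7, 9).
Data: 11 successes in 13 trials (from the sequence). The binomial likelihood contributes p^11(1−p)^2, so the posterior is Beta(7+11, 9+2) = Beta(18, 11).
For Beta(a, b) with a, b > 1 the mode is (a−1)/(a+b−2) = 17/27 ≈ 0.630.

p̂_MAP = 0.630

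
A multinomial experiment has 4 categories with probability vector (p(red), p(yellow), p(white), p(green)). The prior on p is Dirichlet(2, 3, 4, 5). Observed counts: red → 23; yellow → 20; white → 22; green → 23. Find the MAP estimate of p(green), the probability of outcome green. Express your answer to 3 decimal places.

MAP estimate of p(green) = 0.276

The posterior is Dirichlet(αᵢ + nᵢ) = Dirichlet(25, 23, 26, 28).
For a Dirichlet(a₁,…,a_K) with all aᵢ > 1, the mode has j-th component (aⱼ − 1)/(Σaᵢ − K).
Here Σaᵢ = 102 and K = 4, so p(green) = (28 − 1)/(102 − 4) = 27/98 ≈ 0.276.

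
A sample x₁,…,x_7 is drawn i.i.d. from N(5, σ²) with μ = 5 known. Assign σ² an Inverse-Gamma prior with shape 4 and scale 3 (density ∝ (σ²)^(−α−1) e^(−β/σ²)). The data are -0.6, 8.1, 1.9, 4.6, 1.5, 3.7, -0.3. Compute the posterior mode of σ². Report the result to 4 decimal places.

σ̂²_MAP = 5.8100

Sum of squared deviations about the known mean: SS = (-0.6−5)² + (8.1−5)² + (1.9−5)² + (4.6−5)² + (1.5−5)² + (3.7−5)² + (-0.3−5)² = 92.77.
The Normal likelihood contributes (σ²)^(−n/2) exp(−SS/(2σ²)), so the posterior is Inverse-Gamma(α + n/2, β + SS/2) = Inverse-Gamma(7.5, 49.385).
The mode of Inverse-Gamma(a, b) is b/(a+1) = 49.385/8.5 ≈ 5.8100.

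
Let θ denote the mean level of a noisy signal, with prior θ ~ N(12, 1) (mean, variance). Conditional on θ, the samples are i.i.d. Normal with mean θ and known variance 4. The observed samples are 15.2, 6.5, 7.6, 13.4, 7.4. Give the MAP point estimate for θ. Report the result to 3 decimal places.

θ̂_MAP = 10.900

n = 5; x̄ = (15.2 + 6.5 + 7.6 + 13.4 + 7.4)/5 = 50.1/5 = 10.02.
For a Normal prior and Normal likelihood with known variance, the posterior is Normal; its mode equals its mean, the precision-weighted average.
Prior precision 1/σ₀² = 1/1 = 1; data precision n/σ² = 5/4 = 1.25.
θ̂ = (1·12 + 1.25·10.02) / (1 + 1.25) = 24.525/2.25 = 10.900.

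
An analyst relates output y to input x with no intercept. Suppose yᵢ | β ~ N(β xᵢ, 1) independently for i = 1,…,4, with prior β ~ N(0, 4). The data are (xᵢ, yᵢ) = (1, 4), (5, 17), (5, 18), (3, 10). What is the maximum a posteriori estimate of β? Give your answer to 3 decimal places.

β̂_MAP = 3.469

log p(β | y) = −Σ(yᵢ − βxᵢ)²/(2·1) − β²/(2·4) + const.
Setting the derivative to zero: Σxᵢ(yᵢ − βxᵢ)/1 − β/4 = 0, so β = Σxᵢyᵢ / (Σxᵢ² + σ²/τ²).
Σxᵢyᵢ = 1·4 + 5·17 + 5·18 + 3·10 = 209; Σxᵢ² = 60; σ²/τ² = 0.25.
β̂_MAP = 209 / (60 + 0.25) = 209/60.25 ≈ 3.469.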